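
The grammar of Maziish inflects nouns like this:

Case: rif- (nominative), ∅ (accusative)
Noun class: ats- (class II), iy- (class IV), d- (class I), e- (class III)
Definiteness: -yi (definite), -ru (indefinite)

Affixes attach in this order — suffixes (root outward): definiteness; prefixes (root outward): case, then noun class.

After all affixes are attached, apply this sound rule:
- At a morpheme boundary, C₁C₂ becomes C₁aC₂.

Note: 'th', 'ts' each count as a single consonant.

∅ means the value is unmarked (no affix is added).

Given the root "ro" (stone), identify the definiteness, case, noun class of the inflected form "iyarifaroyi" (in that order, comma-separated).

Segment: iy-rif-ro-yi.
definiteness: -yi → definite.
case: rif- → nominative.
noun class: iy- → class IV.

definite, nominative, class IV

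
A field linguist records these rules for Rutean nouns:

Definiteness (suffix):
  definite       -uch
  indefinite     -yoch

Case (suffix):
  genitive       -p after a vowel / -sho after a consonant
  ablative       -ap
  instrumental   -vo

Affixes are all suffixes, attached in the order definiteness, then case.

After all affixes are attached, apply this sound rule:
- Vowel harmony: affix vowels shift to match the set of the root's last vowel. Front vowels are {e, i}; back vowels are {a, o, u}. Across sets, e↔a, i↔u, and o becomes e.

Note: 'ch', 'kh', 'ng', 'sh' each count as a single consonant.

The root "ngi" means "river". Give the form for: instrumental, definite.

Attach definiteness definite -uch → ngiuch.
Attach case instrumental -vo → ngiuchvo.
Apply vowel harmony: ngiuchvo → ngiichve.

ngiichve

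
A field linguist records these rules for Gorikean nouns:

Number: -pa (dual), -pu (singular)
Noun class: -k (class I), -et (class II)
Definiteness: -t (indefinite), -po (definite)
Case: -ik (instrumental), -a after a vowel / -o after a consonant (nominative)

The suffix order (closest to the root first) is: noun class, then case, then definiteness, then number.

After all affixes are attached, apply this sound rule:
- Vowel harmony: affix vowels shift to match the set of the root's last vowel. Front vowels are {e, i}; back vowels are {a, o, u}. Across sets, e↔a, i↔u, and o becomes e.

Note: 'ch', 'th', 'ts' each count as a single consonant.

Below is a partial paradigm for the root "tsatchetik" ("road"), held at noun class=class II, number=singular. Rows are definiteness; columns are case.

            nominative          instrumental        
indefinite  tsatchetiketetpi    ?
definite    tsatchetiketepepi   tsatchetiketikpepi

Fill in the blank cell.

tsatchetiketiktpi

Attach noun class class II -et → tsatchetiket.
Attach case instrumental -ik → tsatchetiketik.
Attach definiteness indefinite -t → tsatchetiketikt.
Attach number singular -pu → tsatchetiketiktpu.
Apply vowel harmony: tsatchetiketiktpu → tsatchetiketiktpi.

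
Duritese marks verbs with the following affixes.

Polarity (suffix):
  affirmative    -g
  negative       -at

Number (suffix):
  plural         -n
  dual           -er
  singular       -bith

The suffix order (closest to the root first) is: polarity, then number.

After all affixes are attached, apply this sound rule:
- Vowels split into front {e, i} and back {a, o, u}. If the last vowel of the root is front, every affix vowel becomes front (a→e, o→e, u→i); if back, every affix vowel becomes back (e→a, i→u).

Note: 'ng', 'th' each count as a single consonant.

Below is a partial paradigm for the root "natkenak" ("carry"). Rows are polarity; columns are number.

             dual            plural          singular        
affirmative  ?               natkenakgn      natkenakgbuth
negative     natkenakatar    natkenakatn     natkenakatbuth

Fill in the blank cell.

natkenakgar

Attach polarity affirmative -g → natkenakg.
Attach number dual -er → natkenakger.
Apply vowel harmony: natkenakger → natkenakgar.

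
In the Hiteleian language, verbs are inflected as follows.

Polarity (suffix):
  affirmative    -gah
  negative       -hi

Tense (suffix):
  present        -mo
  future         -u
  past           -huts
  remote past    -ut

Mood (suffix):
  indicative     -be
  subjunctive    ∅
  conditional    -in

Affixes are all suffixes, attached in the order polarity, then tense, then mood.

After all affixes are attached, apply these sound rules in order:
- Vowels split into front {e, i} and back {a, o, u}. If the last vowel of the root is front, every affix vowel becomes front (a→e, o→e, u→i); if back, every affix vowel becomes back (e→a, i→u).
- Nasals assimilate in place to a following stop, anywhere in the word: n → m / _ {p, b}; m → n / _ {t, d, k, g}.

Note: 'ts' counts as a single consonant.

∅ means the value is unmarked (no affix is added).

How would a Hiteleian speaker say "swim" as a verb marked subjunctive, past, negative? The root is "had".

hadhuhuts

Attach polarity negative -hi → hadhi.
Attach tense past -huts → hadhihuts.
mood = subjunctive: zero marking, form stays hadhihuts.
Apply vowel harmony: hadhihuts → hadhuhuts.
Nasal assimilation: no change.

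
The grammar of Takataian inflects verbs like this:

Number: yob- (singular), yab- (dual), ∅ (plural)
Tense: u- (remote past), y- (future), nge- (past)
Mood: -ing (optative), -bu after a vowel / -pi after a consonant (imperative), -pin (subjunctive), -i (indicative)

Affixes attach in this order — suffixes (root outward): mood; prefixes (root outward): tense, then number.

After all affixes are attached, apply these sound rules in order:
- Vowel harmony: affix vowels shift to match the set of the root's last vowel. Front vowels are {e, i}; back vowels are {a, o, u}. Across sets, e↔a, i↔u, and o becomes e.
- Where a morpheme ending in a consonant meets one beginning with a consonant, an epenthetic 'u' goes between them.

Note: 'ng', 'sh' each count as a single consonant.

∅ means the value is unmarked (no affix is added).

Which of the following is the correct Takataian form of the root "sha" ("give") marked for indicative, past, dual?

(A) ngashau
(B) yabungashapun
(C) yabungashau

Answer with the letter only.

C

Attach tense past nge- → ngesha.
Attach number dual yab- → yabngesha.
Attach mood indicative -i → yabngeshai.
Apply vowel harmony: yabngeshai → yabngashau.
Apply epenthesis: yabngashau → yabungashau.
So the correct form is yabungashau, option (C).
(B) yabungashapun is wrong: it uses subjunctive instead of indicative for mood.
(A) ngashau is wrong: it uses plural instead of dual for number.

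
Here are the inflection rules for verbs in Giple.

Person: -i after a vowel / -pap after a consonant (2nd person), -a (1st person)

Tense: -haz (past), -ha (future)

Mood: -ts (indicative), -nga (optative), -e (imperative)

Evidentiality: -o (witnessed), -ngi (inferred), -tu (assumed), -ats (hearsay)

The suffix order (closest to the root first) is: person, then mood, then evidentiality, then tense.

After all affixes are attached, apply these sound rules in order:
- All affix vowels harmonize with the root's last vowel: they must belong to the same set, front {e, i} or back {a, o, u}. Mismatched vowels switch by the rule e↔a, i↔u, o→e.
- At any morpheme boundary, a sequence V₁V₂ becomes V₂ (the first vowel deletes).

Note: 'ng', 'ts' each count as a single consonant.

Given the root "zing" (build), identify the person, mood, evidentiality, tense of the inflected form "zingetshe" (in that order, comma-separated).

1st person, imperative, hearsay, future

Segment: zing-a-e-ats-ha.
person: -a → 1st person.
mood: -e → imperative.
evidentiality: -ats → hearsay.
tense: -ha → future.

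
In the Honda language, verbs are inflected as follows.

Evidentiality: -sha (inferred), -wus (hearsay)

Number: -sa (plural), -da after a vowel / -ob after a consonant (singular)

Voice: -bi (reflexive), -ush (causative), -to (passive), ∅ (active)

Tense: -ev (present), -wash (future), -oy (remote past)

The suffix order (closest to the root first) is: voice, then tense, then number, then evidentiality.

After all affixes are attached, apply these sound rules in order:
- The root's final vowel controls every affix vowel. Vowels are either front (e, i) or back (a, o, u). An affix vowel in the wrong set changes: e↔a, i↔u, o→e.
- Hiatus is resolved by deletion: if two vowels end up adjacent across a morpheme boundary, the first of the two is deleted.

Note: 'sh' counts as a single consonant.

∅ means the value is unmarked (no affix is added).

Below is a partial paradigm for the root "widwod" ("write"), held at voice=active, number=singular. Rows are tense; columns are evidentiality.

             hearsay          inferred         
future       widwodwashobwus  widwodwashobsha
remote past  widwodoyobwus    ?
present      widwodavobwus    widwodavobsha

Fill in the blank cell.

widwodoyobsha

voice = active: zero marking, form stays widwod.
Attach tense remote past -oy → widwodoy.
Attach number singular -ob (after consonant 'y') → widwodoyob.
Attach evidentiality inferred -sha → widwodoyobsha.
Vowel harmony: no change.
Vowel deletion: no change.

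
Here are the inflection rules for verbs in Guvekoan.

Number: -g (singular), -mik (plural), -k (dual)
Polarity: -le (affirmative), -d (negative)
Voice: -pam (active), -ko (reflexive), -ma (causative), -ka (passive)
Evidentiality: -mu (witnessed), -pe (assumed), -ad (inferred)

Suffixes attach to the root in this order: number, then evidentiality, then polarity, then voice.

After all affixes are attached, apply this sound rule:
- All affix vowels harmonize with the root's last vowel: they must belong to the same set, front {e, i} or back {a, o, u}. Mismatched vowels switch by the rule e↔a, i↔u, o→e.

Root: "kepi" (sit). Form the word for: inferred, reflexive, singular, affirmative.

kepigedleke

Attach number singular -g → kepig.
Attach evidentiality inferred -ad → kepigad.
Attach polarity affirmative -le → kepigadle.
Attach voice reflexive -ko → kepigadleko.
Apply vowel harmony: kepigadleko → kepigedleke.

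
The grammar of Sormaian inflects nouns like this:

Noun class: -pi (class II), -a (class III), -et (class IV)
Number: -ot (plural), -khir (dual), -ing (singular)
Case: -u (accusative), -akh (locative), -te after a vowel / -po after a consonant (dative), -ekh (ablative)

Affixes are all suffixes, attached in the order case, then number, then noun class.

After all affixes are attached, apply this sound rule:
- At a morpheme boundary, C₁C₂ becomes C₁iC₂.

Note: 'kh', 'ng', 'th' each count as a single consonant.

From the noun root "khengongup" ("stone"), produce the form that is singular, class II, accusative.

khengongupuingipi

Attach case accusative -u → khengongupu.
Attach number singular -ing → khengongupuing.
Attach noun class class II -pi → khengongupuingpi.
Apply epenthesis: khengongupuingpi → khengongupuingipi.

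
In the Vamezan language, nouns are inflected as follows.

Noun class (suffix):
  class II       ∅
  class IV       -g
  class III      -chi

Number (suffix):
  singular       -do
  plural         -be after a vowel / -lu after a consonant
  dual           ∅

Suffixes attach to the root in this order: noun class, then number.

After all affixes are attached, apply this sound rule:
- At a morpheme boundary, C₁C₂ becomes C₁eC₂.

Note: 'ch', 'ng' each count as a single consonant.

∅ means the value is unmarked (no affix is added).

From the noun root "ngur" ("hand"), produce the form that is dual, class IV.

ngureg

Attach noun class class IV -g → ngurg.
number = dual: zero marking, form stays ngurg.
Apply epenthesis: ngurg → ngureg.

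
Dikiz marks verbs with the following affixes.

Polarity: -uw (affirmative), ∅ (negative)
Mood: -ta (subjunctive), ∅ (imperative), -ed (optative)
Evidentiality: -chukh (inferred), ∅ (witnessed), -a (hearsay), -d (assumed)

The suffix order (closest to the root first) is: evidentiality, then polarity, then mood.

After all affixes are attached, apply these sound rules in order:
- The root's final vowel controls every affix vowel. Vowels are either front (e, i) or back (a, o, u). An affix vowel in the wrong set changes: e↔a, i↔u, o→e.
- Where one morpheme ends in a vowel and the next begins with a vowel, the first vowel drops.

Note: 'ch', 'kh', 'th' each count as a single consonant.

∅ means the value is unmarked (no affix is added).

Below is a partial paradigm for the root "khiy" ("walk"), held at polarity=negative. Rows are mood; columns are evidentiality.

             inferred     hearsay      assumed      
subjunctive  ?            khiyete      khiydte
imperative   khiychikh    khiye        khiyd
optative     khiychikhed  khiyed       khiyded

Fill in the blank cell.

Attach evidentiality inferred -chukh → khiychukh.
polarity = negative: zero marking, form stays khiychukh.
Attach mood subjunctive -ta → khiychukhta.
Apply vowel harmony: khiychukhta → khiychikhte.
Vowel deletion: no change.

khiychikhte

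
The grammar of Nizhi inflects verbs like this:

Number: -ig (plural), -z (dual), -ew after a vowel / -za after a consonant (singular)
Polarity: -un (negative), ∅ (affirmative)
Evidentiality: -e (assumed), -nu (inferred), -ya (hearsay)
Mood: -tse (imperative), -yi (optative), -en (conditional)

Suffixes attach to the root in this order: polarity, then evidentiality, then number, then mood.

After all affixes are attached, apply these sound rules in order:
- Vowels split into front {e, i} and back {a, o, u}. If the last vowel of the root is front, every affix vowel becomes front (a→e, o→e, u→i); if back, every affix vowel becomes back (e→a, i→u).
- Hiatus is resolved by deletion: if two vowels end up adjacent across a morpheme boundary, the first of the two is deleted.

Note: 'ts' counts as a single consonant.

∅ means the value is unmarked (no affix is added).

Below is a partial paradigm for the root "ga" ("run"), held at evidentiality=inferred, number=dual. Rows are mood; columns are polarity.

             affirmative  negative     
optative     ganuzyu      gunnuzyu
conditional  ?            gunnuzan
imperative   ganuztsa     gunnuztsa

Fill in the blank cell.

polarity = affirmative: zero marking, form stays ga.
Attach evidentiality inferred -nu → ganu.
Attach number dual -z → ganuz.
Attach mood conditional -en → ganuzen.
Apply vowel harmony: ganuzen → ganuzan.
Vowel deletion: no change.

ganuzan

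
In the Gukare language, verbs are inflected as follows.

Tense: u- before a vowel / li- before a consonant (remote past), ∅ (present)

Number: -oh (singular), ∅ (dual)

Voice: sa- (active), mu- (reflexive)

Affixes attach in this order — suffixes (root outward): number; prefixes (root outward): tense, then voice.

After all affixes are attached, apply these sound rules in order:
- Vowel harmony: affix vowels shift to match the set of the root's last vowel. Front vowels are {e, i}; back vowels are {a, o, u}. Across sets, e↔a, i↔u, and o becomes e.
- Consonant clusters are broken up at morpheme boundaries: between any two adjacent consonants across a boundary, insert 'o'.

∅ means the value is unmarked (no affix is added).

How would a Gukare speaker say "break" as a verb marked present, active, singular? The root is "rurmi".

serurmieh

tense = present: zero marking, form stays rurmi.
Attach number singular -oh → rurmioh.
Attach voice active sa- → sarurmioh.
Apply vowel harmony: sarurmioh → serurmieh.
Epenthesis: no change.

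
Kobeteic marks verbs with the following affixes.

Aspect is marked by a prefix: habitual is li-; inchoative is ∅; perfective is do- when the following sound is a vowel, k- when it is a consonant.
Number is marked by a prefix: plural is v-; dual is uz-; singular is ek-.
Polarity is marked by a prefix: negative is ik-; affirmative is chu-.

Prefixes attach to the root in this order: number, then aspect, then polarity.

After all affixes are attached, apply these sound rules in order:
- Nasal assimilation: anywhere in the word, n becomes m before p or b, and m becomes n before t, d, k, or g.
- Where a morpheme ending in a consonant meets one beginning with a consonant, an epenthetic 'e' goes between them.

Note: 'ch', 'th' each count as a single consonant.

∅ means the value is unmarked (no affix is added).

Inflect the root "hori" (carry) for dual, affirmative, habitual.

chuliuzehori

Attach number dual uz- → uzhori.
Attach aspect habitual li- → liuzhori.
Attach polarity affirmative chu- → chuliuzhori.
Nasal assimilation: no change.
Apply epenthesis: chuliuzhori → chuliuzehori.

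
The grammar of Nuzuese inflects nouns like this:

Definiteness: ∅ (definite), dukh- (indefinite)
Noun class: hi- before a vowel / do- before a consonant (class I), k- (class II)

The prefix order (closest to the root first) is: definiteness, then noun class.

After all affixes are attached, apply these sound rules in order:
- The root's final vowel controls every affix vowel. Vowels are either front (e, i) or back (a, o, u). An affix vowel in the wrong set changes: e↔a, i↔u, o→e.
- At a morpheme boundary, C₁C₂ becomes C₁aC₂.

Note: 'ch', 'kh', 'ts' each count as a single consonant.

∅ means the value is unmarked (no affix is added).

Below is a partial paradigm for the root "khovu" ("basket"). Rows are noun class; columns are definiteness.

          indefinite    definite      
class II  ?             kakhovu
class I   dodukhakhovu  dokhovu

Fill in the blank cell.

kadukhakhovu

Attach definiteness indefinite dukh- → dukhkhovu.
Attach noun class class II k- → kdukhkhovu.
Vowel harmony: no change.
Apply epenthesis: kdukhkhovu → kadukhakhovu.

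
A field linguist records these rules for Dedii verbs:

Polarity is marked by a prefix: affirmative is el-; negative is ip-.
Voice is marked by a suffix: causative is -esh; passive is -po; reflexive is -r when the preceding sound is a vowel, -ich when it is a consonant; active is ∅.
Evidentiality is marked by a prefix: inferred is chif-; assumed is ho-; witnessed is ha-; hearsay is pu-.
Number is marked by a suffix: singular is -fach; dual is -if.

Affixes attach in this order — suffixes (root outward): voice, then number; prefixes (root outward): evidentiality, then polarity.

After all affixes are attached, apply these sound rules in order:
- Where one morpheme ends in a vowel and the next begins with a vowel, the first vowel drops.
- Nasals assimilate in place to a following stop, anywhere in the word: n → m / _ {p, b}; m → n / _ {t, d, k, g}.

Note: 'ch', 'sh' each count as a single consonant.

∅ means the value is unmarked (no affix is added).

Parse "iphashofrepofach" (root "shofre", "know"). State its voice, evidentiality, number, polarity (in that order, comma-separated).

Segment: ip-ha-shofre-po-fach.
voice: -po → passive.
evidentiality: ha- → witnessed.
number: -fach → singular.
polarity: ip- → negative.

passive, witnessed, singular, negative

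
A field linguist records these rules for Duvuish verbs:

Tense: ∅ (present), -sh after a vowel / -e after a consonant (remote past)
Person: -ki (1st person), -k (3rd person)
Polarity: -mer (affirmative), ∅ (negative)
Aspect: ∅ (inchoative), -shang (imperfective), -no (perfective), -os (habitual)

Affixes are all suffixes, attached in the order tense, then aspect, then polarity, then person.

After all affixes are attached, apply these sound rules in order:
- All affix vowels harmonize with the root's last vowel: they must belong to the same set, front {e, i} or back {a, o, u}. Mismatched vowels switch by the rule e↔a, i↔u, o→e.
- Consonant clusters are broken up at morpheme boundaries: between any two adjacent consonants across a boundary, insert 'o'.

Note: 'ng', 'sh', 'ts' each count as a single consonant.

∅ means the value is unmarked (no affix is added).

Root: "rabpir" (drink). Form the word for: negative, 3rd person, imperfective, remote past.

Attach tense remote past -e (after consonant 'r') → rabpire.
Attach aspect imperfective -shang → rabpireshang.
polarity = negative: zero marking, form stays rabpireshang.
Attach person 3rd person -k → rabpireshangk.
Apply vowel harmony: rabpireshangk → rabpireshengk.
Apply epenthesis: rabpireshengk → rabpireshengok.

rabpireshengok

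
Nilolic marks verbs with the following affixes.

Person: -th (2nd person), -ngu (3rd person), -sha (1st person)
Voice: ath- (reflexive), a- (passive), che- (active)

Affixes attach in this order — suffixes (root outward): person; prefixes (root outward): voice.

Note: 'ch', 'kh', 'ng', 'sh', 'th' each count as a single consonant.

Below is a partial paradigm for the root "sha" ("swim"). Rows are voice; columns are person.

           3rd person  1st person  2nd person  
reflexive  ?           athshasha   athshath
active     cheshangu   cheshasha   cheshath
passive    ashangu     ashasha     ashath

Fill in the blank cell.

Attach voice reflexive ath- → athsha.
Attach person 3rd person -ngu → athshangu.

athshangu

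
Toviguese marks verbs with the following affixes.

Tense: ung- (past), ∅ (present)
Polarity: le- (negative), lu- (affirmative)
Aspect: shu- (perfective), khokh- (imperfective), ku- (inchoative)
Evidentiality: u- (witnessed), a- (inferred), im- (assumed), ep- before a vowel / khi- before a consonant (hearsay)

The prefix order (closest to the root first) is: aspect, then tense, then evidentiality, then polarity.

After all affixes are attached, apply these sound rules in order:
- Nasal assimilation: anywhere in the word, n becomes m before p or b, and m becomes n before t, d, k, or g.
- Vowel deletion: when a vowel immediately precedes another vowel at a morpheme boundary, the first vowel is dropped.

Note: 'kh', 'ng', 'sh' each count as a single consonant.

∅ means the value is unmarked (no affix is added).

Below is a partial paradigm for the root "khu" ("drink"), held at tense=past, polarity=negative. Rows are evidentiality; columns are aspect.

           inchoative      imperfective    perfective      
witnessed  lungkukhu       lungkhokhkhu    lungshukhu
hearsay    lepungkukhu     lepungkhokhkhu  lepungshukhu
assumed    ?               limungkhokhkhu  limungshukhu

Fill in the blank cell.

Attach aspect inchoative ku- → kukhu.
Attach tense past ung- → ungkukhu.
Attach evidentiality assumed im- → imungkukhu.
Attach polarity negative le- → leimungkukhu.
Nasal assimilation: no change.
Apply vowel deletion: leimungkukhu → limungkukhu.

limungkukhu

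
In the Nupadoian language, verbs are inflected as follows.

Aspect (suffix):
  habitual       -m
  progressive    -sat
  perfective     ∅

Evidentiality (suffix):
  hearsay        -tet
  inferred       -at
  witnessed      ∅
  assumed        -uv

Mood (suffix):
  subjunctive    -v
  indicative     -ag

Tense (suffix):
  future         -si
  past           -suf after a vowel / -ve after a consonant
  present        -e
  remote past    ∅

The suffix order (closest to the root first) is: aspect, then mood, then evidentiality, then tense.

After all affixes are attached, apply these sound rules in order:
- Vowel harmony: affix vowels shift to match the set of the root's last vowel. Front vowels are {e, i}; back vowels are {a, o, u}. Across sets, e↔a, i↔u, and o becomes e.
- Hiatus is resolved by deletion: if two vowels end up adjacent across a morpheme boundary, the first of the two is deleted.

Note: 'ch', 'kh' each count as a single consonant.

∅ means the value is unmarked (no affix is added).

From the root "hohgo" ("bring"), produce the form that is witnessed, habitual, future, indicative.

Attach aspect habitual -m → hohgom.
Attach mood indicative -ag → hohgomag.
evidentiality = witnessed: zero marking, form stays hohgomag.
Attach tense future -si → hohgomagsi.
Apply vowel harmony: hohgomagsi → hohgomagsu.
Vowel deletion: no change.

hohgomagsu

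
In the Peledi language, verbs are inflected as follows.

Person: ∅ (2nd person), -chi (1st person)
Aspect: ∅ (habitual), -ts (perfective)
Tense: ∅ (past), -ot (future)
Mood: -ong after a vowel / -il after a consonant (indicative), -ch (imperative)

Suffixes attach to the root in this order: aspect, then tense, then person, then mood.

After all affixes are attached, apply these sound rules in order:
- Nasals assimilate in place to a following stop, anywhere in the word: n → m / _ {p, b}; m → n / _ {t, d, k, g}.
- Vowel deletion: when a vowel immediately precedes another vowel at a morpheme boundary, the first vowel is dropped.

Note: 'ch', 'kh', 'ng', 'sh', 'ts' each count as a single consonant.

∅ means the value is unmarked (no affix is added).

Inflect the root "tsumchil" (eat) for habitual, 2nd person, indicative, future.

tsumchilotil

aspect = habitual: zero marking, form stays tsumchil.
Attach tense future -ot → tsumchilot.
person = 2nd person: zero marking, form stays tsumchilot.
Attach mood indicative -il (after consonant 't') → tsumchilotil.
Nasal assimilation: no change.
Vowel deletion: no change.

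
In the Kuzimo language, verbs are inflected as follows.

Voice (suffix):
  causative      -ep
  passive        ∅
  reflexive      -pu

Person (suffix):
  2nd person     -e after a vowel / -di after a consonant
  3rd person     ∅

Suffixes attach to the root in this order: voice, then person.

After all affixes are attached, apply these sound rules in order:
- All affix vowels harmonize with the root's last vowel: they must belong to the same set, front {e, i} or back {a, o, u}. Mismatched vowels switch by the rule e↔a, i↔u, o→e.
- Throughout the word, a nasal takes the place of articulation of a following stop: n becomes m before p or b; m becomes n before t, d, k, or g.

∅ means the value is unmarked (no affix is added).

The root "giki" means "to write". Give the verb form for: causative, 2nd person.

gikiepdi

Attach voice causative -ep → gikiep.
Attach person 2nd person -di (after consonant 'p') → gikiepdi.
Vowel harmony: no change.
Nasal assimilation: no change.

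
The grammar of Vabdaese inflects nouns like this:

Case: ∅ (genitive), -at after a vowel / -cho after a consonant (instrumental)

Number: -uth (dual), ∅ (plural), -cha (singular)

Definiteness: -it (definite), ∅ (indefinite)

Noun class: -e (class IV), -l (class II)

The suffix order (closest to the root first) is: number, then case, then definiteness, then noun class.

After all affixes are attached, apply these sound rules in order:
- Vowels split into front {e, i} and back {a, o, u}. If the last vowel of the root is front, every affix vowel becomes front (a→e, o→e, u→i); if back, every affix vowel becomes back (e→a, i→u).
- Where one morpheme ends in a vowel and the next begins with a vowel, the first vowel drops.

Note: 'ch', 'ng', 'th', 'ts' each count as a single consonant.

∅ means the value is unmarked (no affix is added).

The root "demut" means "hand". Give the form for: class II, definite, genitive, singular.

demutchutl

Attach number singular -cha → demutcha.
case = genitive: zero marking, form stays demutcha.
Attach definiteness definite -it → demutchait.
Attach noun class class II -l → demutchaitl.
Apply vowel harmony: demutchaitl → demutchautl.
Apply vowel deletion: demutchautl → demutchutl.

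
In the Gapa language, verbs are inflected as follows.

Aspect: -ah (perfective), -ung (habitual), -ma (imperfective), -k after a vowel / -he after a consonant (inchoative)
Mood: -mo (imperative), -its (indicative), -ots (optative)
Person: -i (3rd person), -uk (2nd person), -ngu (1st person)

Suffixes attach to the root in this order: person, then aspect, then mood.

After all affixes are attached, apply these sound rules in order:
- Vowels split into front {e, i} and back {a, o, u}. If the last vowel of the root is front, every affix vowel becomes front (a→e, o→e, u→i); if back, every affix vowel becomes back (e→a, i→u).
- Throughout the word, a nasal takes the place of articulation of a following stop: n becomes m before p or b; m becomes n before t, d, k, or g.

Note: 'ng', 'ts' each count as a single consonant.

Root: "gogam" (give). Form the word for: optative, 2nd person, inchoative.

gogamukhaots

Attach person 2nd person -uk → gogamuk.
Attach aspect inchoative -he (after consonant 'k') → gogamukhe.
Attach mood optative -ots → gogamukheots.
Apply vowel harmony: gogamukheots → gogamukhaots.
Nasal assimilation: no change.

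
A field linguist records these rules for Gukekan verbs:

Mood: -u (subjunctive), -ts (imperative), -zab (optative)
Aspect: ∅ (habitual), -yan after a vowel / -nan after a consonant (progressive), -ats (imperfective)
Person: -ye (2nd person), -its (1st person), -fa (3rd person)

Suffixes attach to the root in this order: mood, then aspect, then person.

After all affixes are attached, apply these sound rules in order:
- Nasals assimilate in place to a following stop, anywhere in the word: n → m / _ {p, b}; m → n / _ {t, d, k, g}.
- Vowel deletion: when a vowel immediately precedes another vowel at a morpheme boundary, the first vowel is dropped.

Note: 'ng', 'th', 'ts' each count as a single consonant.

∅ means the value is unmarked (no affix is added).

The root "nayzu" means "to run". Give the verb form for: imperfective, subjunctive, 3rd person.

nayzatsfa

Attach mood subjunctive -u → nayzuu.
Attach aspect imperfective -ats → nayzuuats.
Attach person 3rd person -fa → nayzuuatsfa.
Nasal assimilation: no change.
Apply vowel deletion: nayzuuatsfa → nayzatsfa.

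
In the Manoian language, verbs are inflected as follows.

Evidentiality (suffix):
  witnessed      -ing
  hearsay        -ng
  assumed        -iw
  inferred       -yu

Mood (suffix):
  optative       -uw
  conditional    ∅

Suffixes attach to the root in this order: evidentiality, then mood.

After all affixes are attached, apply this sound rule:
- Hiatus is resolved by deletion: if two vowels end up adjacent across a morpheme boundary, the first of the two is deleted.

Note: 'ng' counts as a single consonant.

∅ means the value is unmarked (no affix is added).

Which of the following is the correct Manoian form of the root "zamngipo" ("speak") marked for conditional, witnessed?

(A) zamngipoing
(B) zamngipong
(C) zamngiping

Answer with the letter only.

Attach evidentiality witnessed -ing → zamngipoing.
mood = conditional: zero marking, form stays zamngipoing.
Apply vowel deletion: zamngipoing → zamngiping.
So the correct form is zamngiping, option (C).
(B) zamngipong is wrong: it uses hearsay instead of witnessed for evidentiality.
(A) zamngipoing is wrong: it fails to apply the sound rule(s).

C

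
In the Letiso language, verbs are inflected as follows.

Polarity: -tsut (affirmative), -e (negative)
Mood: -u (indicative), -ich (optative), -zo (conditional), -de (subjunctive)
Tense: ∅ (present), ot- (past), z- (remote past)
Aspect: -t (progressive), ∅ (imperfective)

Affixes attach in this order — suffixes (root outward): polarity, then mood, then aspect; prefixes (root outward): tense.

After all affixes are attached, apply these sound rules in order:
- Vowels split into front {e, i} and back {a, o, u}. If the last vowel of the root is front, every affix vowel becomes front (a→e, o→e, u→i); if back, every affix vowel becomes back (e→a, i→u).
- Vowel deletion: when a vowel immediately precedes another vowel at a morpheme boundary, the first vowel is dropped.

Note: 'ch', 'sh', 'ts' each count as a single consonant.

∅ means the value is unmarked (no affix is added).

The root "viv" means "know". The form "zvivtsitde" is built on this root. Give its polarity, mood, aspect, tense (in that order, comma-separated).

affirmative, subjunctive, imperfective, remote past

Segment: z-viv-tsut-de.
polarity: -tsut → affirmative.
mood: -de → subjunctive.
aspect: ∅ → imperfective.
tense: z- → remote past.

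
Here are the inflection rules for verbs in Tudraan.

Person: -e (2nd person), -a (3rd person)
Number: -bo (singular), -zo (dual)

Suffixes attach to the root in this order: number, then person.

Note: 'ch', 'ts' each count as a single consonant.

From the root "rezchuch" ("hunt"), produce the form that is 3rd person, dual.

rezchuchzoa

Attach number dual -zo → rezchuchzo.
Attach person 3rd person -a → rezchuchzoa.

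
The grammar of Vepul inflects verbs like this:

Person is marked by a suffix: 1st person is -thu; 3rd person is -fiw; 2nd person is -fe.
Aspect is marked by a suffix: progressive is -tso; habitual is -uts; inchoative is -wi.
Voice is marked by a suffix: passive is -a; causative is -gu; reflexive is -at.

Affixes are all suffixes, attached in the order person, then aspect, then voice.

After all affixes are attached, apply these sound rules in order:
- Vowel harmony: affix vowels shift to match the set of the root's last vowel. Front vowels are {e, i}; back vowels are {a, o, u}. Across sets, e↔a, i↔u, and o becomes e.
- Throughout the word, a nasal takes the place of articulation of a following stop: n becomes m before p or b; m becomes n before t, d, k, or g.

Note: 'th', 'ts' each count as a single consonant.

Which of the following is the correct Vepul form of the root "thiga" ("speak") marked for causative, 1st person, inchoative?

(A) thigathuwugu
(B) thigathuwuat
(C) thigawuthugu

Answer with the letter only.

A

Attach person 1st person -thu → thigathu.
Attach aspect inchoative -wi → thigathuwi.
Attach voice causative -gu → thigathuwigu.
Apply vowel harmony: thigathuwigu → thigathuwugu.
Nasal assimilation: no change.
So the correct form is thigathuwugu, option (A).
(C) thigawuthugu is wrong: it has the affixes in the wrong order.
(B) thigathuwuat is wrong: it uses reflexive instead of causative for voice.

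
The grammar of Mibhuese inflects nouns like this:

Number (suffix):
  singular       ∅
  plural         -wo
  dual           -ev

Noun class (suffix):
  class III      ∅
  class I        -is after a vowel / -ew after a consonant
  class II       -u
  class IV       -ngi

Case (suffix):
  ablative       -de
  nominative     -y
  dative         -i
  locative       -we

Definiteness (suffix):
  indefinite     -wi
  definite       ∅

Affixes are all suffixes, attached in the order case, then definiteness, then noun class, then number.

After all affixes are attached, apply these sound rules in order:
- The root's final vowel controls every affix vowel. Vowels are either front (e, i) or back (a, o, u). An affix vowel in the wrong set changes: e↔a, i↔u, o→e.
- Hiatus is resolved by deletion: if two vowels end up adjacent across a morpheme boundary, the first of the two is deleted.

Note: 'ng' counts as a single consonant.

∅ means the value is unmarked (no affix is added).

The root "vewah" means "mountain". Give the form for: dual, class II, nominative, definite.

Attach case nominative -y → vewahy.
definiteness = definite: zero marking, form stays vewahy.
Attach noun class class II -u → vewahyu.
Attach number dual -ev → vewahyuev.
Apply vowel harmony: vewahyuev → vewahyuav.
Apply vowel deletion: vewahyuav → vewahyav.

vewahyav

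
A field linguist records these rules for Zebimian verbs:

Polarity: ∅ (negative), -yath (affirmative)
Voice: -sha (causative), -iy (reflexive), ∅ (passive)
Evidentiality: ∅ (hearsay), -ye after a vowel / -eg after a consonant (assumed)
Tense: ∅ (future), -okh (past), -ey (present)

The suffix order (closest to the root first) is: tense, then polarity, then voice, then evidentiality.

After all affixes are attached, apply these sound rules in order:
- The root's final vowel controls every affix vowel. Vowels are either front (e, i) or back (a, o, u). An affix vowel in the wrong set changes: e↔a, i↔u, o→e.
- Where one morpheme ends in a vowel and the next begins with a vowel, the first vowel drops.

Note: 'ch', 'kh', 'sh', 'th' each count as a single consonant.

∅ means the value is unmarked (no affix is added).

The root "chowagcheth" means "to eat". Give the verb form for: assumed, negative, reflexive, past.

chowagchethekhiyeg

Attach tense past -okh → chowagchethokh.
polarity = negative: zero marking, form stays chowagchethokh.
Attach voice reflexive -iy → chowagchethokhiy.
Attach evidentiality assumed -eg (after consonant 'y') → chowagchethokhiyeg.
Apply vowel harmony: chowagchethokhiyeg → chowagchethekhiyeg.
Vowel deletion: no change.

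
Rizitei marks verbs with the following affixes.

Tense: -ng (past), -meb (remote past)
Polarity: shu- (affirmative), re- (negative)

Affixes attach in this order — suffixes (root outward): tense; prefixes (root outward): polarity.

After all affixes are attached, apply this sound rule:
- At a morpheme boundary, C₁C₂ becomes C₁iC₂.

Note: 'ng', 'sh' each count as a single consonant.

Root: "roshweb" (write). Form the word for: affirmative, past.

Attach tense past -ng → roshwebng.
Attach polarity affirmative shu- → shuroshwebng.
Apply epenthesis: shuroshwebng → shuroshwebing.

shuroshwebing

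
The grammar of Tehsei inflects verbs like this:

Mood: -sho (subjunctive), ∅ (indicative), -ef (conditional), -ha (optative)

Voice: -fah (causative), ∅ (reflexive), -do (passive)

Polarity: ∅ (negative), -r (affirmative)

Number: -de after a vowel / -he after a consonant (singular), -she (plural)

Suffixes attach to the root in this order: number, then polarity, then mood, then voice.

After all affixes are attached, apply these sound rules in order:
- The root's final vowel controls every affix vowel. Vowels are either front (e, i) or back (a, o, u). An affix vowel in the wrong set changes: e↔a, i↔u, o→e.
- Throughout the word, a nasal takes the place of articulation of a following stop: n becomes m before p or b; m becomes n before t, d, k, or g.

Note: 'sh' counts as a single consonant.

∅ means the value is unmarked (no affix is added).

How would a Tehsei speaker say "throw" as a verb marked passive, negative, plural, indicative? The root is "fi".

fishede

Attach number plural -she → fishe.
polarity = negative: zero marking, form stays fishe.
mood = indicative: zero marking, form stays fishe.
Attach voice passive -do → fishedo.
Apply vowel harmony: fishedo → fishede.
Nasal assimilation: no change.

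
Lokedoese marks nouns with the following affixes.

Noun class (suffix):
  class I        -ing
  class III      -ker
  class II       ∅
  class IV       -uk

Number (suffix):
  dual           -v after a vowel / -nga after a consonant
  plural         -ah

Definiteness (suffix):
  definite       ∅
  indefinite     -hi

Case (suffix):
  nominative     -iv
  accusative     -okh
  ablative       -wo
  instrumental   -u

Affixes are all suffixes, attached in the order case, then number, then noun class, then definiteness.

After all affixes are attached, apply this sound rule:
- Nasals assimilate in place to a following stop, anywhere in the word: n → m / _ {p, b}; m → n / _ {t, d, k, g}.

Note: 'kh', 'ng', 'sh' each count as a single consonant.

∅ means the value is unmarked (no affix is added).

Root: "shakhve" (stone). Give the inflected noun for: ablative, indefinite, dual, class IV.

shakhvewovukhi

Attach case ablative -wo → shakhvewo.
Attach number dual -v (after vowel 'o') → shakhvewov.
Attach noun class class IV -uk → shakhvewovuk.
Attach definiteness indefinite -hi → shakhvewovukhi.
Nasal assimilation: no change.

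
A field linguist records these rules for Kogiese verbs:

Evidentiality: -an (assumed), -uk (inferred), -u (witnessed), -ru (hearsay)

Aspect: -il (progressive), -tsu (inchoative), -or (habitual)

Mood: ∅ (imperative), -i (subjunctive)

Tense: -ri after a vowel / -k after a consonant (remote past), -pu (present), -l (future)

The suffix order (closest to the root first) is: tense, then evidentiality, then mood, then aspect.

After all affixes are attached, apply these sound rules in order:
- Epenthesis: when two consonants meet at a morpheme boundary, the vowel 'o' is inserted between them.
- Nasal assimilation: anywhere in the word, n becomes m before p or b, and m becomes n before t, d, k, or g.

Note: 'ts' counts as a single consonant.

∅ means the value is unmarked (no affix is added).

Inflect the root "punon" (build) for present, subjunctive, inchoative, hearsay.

punonopuruitsu

Attach tense present -pu → punonpu.
Attach evidentiality hearsay -ru → punonpuru.
Attach mood subjunctive -i → punonpurui.
Attach aspect inchoative -tsu → punonpuruitsu.
Apply epenthesis: punonpuruitsu → punonopuruitsu.
Nasal assimilation: no change.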